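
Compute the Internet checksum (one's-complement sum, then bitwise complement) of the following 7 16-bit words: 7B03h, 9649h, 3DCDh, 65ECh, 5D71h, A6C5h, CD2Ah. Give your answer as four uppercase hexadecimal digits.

One's-complement addition (fold any carry out of bit 15 back into bit 0):
  0x7B03 + 0x9649 = 0x1114C → wrap carry → 0x114D
  0x114D + 0x3DCD = 0x04F1A
  0x4F1A + 0x65EC = 0x0B506
  0xB506 + 0x5D71 = 0x11277 → wrap carry → 0x1278
  0x1278 + 0xA6C5 = 0x0B93D
  0xB93D + 0xCD2A = 0x18667 → wrap carry → 0x8668
One's-complement sum = 0x8668.
Checksum = ~0x8668 & 0xFFFF = 0x7997.

7997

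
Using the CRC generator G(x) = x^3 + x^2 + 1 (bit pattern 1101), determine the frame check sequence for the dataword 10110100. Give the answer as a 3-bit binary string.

Append 3 zeros: 10110100000. Divide by 1101 (XOR where the leading bit is 1):
  pos 0: 1011 XOR 1101 = 0110
  pos 1: 1100 XOR 1101 = 0001
  pos 4: 1100 XOR 1101 = 0001
  pos 7: 1000 XOR 1101 = 0101
Remainder (last 3 bits) = 101. This is the CRC / FCS.

101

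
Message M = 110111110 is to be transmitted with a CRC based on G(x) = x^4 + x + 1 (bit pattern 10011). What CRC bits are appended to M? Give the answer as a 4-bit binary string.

Append 4 zeros: 1101111100000. Divide by 10011 (XOR where the leading bit is 1):
  pos 0: 11011 XOR 10011 = 01000
  pos 1: 10001 XOR 10011 = 00010
  pos 4: 10110 XOR 10011 = 00101
  pos 6: 10100 XOR 10011 = 00111
  pos 8: 11100 XOR 10011 = 01111
Remainder (last 4 bits) = 1111. This is the CRC / FCS.

1111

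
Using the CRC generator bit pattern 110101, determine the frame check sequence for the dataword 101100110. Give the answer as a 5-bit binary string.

Append 5 zeros: 10110011000000. Divide by 110101 (XOR where the leading bit is 1):
  pos 0: 101100 XOR 110101 = 011001
  pos 1: 110011 XOR 110101 = 000110
  pos 4: 110100 XOR 110101 = 000001
Remainder (last 5 bits) = 10000. This is the CRC / FCS.

10000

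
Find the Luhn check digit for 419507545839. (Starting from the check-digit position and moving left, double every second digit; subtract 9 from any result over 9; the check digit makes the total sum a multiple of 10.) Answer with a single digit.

Partial digits right→left: 9 3 8 5 4 5 7 0 5 9 1 4
Double every second digit counting from the check-digit position (so the 1st, 3rd, 5th, ... of the partial from the right).
  doubled (with −9 where >9): 9 7 8 5 1 2 → sum 32
  kept as-is: 3 5 5 0 9 4 → sum 26
Total = 32 + 26 = 58.
Check digit = (10 − (58 mod 10)) mod 10 = 2.

2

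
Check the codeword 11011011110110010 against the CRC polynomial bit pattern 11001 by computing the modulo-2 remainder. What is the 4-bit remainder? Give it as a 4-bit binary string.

0000

Modulo-2 division of 11011011110110010 by 11001:
  pos 0: 11011 XOR 11001 = 00010
  pos 3: 10011 XOR 11001 = 01010
  pos 4: 10101 XOR 11001 = 01100
  pos 5: 11001 XOR 11001 = 00000
  pos 11: 11001 XOR 11001 = 00000
Remainder = 0000 (zero — the frame passes the CRC check).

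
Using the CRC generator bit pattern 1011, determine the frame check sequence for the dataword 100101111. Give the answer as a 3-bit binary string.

Append 3 zeros: 100101111000. Divide by 1011 (XOR where the leading bit is 1):
  pos 0: 1001 XOR 1011 = 0010
  pos 2: 1001 XOR 1011 = 0010
  pos 4: 1011 XOR 1011 = 0000
  pos 8: 1000 XOR 1011 = 0011
Remainder (last 3 bits) = 011. This is the CRC / FCS.

011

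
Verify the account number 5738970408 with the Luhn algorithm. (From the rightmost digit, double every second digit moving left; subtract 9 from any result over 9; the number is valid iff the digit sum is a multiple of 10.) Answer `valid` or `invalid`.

valid

From the right, keep odd positions and double even positions (subtract 9 from any doubled value over 9):
  doubled (positions 2,4,...): 0 0 9 6 1 → sum 16
  kept (positions 1,3,...): 8 4 7 8 7 → sum 34
Total = 50.
50 mod 10 = 0, so the number is valid.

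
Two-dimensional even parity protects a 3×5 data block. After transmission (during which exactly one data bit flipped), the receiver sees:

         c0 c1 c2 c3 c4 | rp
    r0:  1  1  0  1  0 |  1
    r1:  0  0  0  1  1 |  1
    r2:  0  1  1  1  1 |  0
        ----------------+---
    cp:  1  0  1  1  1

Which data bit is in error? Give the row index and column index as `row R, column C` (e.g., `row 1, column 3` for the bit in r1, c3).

row 1, column 4

Recompute each row's even parity and compare to rp:
  r0: data parity 1, sent rp 1 → ok
  r1: data parity 0, sent rp 1 → mismatch
  r2: data parity 0, sent rp 0 → ok
Recompute each column's even parity and compare to cp:
  c0: data parity 1, sent cp 1 → ok
  c1: data parity 0, sent cp 0 → ok
  c2: data parity 1, sent cp 1 → ok
  c3: data parity 1, sent cp 1 → ok
  c4: data parity 0, sent cp 1 → mismatch
Exactly one row (r1) and one column (c4) fail → the flipped bit is at their intersection.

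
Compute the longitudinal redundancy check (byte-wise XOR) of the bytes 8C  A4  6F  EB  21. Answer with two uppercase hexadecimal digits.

8D

XOR the bytes together:
  start with 0x8C
  0x8C ⊕ 0xA4 = 0x28
  0x28 ⊕ 0x6F = 0x47
  0x47 ⊕ 0xEB = 0xAC
  0xAC ⊕ 0x21 = 0x8D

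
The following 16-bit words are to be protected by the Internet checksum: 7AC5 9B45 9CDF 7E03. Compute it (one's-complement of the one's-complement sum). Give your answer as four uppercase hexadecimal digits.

CF11

One's-complement addition (fold any carry out of bit 15 back into bit 0):
  0x7AC5 + 0x9B45 = 0x1160A → wrap carry → 0x160B
  0x160B + 0x9CDF = 0x0B2EA
  0xB2EA + 0x7E03 = 0x130ED → wrap carry → 0x30EE
One's-complement sum = 0x30EE.
Checksum = ~0x30EE & 0xFFFF = 0xCF11.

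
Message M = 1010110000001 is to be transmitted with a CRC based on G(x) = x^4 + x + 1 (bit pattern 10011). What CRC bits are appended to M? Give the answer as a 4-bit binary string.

1001

Append 4 zeros: 10101100000010000. Divide by 10011 (XOR where the leading bit is 1):
  pos 0: 10101 XOR 10011 = 00110
  pos 2: 11010 XOR 10011 = 01001
  pos 3: 10010 XOR 10011 = 00001
  pos 7: 10000 XOR 10011 = 00011
  pos 10: 11100 XOR 10011 = 01111
  pos 11: 11110 XOR 10011 = 01101
  pos 12: 11010 XOR 10011 = 01001
Remainder (last 4 bits) = 1001. This is the CRC / FCS.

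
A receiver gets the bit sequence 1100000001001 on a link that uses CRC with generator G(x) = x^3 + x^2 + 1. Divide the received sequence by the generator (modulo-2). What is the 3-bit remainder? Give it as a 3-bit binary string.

Modulo-2 division of 1100000001001 by 1101:
  pos 0: 1100 XOR 1101 = 0001
  pos 3: 1000 XOR 1101 = 0101
  pos 4: 1010 XOR 1101 = 0111
  pos 5: 1110 XOR 1101 = 0011
  pos 7: 1110 XOR 1101 = 0011
  pos 9: 1101 XOR 1101 = 0000
Remainder = 000 (zero — the frame passes the CRC check).

000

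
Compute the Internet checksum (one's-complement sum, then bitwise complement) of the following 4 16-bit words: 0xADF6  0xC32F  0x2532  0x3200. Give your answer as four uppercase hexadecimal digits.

One's-complement addition (fold any carry out of bit 15 back into bit 0):
  0xADF6 + 0xC32F = 0x17125 → wrap carry → 0x7126
  0x7126 + 0x2532 = 0x09658
  0x9658 + 0x3200 = 0x0C858
One's-complement sum = 0xC858.
Checksum = ~0xC858 & 0xFFFF = 0x37A7.

37A7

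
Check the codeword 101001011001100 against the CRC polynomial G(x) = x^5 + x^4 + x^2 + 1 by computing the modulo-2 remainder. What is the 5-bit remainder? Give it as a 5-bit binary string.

Modulo-2 division of 101001011001100 by 110101:
  pos 0: 101001 XOR 110101 = 011100
  pos 1: 111000 XOR 110101 = 001101
  pos 3: 110111 XOR 110101 = 000010
  pos 7: 100011 XOR 110101 = 010110
  pos 8: 101100 XOR 110101 = 011001
  pos 9: 110010 XOR 110101 = 000111
Remainder = 00111 (nonzero — an error is detected).

00111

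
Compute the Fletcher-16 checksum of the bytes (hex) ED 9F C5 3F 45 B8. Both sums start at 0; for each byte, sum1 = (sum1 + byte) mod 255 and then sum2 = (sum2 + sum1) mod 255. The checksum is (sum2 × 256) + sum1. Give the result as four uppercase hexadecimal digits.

Running sums (mod 255):
  after byte 0 (ED): sum1=237, sum2=237
  after byte 1 (9F): sum1=141, sum2=123
  after byte 2 (C5): sum1=83, sum2=206
  after byte 3 (3F): sum1=146, sum2=97
  after byte 4 (45): sum1=215, sum2=57
  after byte 5 (B8): sum1=144, sum2=201
Checksum = sum2·256 + sum1 = 201·256 + 144 = 51600 = 0xC990.

C990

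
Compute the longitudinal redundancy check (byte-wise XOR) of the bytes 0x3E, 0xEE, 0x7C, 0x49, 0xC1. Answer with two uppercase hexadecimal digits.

XOR the bytes together:
  start with 0x3E
  0x3E ⊕ 0xEE = 0xD0
  0xD0 ⊕ 0x7C = 0xAC
  0xAC ⊕ 0x49 = 0xE5
  0xE5 ⊕ 0xC1 = 0x24

24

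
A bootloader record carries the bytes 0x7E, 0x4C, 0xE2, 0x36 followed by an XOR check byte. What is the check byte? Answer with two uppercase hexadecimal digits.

E6

XOR the bytes together:
  start with 0x7E
  0x7E ⊕ 0x4C = 0x32
  0x32 ⊕ 0xE2 = 0xD0
  0xD0 ⊕ 0x36 = 0xE6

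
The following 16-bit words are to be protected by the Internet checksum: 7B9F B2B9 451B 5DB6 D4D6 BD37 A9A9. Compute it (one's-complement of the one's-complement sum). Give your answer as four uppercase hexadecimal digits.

One's-complement addition (fold any carry out of bit 15 back into bit 0):
  0x7B9F + 0xB2B9 = 0x12E58 → wrap carry → 0x2E59
  0x2E59 + 0x451B = 0x07374
  0x7374 + 0x5DB6 = 0x0D12A
  0xD12A + 0xD4D6 = 0x1A600 → wrap carry → 0xA601
  0xA601 + 0xBD37 = 0x16338 → wrap carry → 0x6339
  0x6339 + 0xA9A9 = 0x10CE2 → wrap carry → 0x0CE3
One's-complement sum = 0x0CE3.
Checksum = ~0x0CE3 & 0xFFFF = 0xF31C.

F31C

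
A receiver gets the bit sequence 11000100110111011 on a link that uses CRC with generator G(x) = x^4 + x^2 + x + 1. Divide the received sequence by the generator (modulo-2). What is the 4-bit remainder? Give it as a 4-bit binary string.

0000

Modulo-2 division of 11000100110111011 by 10111:
  pos 0: 11000 XOR 10111 = 01111
  pos 1: 11111 XOR 10111 = 01000
  pos 2: 10000 XOR 10111 = 00111
  pos 4: 11101 XOR 10111 = 01010
  pos 5: 10101 XOR 10111 = 00010
  pos 8: 10011 XOR 10111 = 00100
  pos 10: 10010 XOR 10111 = 00101
  pos 12: 10111 XOR 10111 = 00000
Remainder = 0000 (zero — the frame passes the CRC check).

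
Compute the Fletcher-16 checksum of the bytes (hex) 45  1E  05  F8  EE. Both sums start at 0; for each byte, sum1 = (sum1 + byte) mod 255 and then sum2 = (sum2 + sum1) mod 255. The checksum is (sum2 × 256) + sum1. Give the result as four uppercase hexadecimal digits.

Running sums (mod 255):
  after byte 0 (45): sum1=69, sum2=69
  after byte 1 (1E): sum1=99, sum2=168
  after byte 2 (05): sum1=104, sum2=17
  after byte 3 (F8): sum1=97, sum2=114
  after byte 4 (EE): sum1=80, sum2=194
Checksum = sum2·256 + sum1 = 194·256 + 80 = 49744 = 0xC250.

C250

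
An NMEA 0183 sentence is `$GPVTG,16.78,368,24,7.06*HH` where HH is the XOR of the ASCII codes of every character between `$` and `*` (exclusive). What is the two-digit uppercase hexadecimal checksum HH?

50

XOR the ASCII codes of the payload characters:
  'G' = 0x47 → acc = 0x47
  'P' = 0x50 → acc = 0x17
  'V' = 0x56 → acc = 0x41
  'T' = 0x54 → acc = 0x15
  'G' = 0x47 → acc = 0x52
  ',' = 0x2C → acc = 0x7E
  '1' = 0x31 → acc = 0x4F
  '6' = 0x36 → acc = 0x79
  '.' = 0x2E → acc = 0x57
  '7' = 0x37 → acc = 0x60
  '8' = 0x38 → acc = 0x58
  ',' = 0x2C → acc = 0x74
  '3' = 0x33 → acc = 0x47
  '6' = 0x36 → acc = 0x71
  '8' = 0x38 → acc = 0x49
  ',' = 0x2C → acc = 0x65
  '2' = 0x32 → acc = 0x57
  '4' = 0x34 → acc = 0x63
  ',' = 0x2C → acc = 0x4F
  '7' = 0x37 → acc = 0x78
  '.' = 0x2E → acc = 0x56
  '0' = 0x30 → acc = 0x66
  '6' = 0x36 → acc = 0x50
Checksum = 0x50.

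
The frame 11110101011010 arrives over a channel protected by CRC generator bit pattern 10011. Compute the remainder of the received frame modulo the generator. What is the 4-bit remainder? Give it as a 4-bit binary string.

1011

Modulo-2 division of 11110101011010 by 10011:
  pos 0: 11110 XOR 10011 = 01101
  pos 1: 11011 XOR 10011 = 01000
  pos 2: 10000 XOR 10011 = 00011
  pos 5: 11101 XOR 10011 = 01110
  pos 6: 11101 XOR 10011 = 01110
  pos 7: 11100 XOR 10011 = 01111
  pos 8: 11111 XOR 10011 = 01100
  pos 9: 11000 XOR 10011 = 01011
Remainder = 1011 (nonzero — an error is detected).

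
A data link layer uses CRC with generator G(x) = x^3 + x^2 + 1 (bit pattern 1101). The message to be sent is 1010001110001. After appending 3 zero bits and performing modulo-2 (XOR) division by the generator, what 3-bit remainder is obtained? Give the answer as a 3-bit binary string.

Append 3 zeros: 1010001110001000. Divide by 1101 (XOR where the leading bit is 1):
  pos 0: 1010 XOR 1101 = 0111
  pos 1: 1110 XOR 1101 = 0011
  pos 3: 1101 XOR 1101 = 0000
  pos 7: 1100 XOR 1101 = 0001
  pos 10: 1010 XOR 1101 = 0111
  pos 11: 1110 XOR 1101 = 0011
Remainder (last 3 bits) = 110. This is the CRC / FCS.

110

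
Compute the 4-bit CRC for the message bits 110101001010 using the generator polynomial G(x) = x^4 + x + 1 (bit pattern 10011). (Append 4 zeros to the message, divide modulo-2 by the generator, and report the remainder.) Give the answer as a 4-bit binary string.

Append 4 zeros: 1101010010100000. Divide by 10011 (XOR where the leading bit is 1):
  pos 0: 11010 XOR 10011 = 01001
  pos 1: 10011 XOR 10011 = 00000
  pos 8: 10100 XOR 10011 = 00111
  pos 10: 11100 XOR 10011 = 01111
  pos 11: 11110 XOR 10011 = 01101
Remainder (last 4 bits) = 1101. This is the CRC / FCS.

1101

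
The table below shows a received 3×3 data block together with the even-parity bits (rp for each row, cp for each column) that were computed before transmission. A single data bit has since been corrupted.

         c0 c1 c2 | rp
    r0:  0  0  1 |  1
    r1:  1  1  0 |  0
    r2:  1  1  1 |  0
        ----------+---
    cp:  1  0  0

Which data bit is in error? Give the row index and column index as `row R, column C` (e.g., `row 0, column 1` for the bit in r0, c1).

Recompute each row's even parity and compare to rp:
  r0: data parity 1, sent rp 1 → ok
  r1: data parity 0, sent rp 0 → ok
  r2: data parity 1, sent rp 0 → mismatch
Recompute each column's even parity and compare to cp:
  c0: data parity 0, sent cp 1 → mismatch
  c1: data parity 0, sent cp 0 → ok
  c2: data parity 0, sent cp 0 → ok
Exactly one row (r2) and one column (c0) fail → the flipped bit is at their intersection.

row 2, column 0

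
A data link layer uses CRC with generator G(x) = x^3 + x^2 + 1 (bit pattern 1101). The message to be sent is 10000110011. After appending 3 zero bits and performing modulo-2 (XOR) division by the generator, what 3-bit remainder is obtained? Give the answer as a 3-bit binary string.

111

Append 3 zeros: 10000110011000. Divide by 1101 (XOR where the leading bit is 1):
  pos 0: 1000 XOR 1101 = 0101
  pos 1: 1010 XOR 1101 = 0111
  pos 2: 1111 XOR 1101 = 0010
  pos 4: 1010 XOR 1101 = 0111
  pos 5: 1110 XOR 1101 = 0011
  pos 7: 1111 XOR 1101 = 0010
  pos 9: 1000 XOR 1101 = 0101
  pos 10: 1010 XOR 1101 = 0111
Remainder (last 3 bits) = 111. This is the CRC / FCS.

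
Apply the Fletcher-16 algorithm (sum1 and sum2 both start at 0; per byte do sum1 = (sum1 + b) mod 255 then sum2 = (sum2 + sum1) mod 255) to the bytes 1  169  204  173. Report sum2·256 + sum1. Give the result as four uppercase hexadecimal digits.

Running sums (mod 255):
  after byte 0 (1): sum1=1, sum2=1
  after byte 1 (169): sum1=170, sum2=171
  after byte 2 (204): sum1=119, sum2=35
  after byte 3 (173): sum1=37, sum2=72
Checksum = sum2·256 + sum1 = 72·256 + 37 = 18469 = 0x4825.

4825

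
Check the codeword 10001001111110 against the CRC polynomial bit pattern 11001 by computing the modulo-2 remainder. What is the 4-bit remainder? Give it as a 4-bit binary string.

0000

Modulo-2 division of 10001001111110 by 11001:
  pos 0: 10001 XOR 11001 = 01000
  pos 1: 10000 XOR 11001 = 01001
  pos 2: 10010 XOR 11001 = 01011
  pos 3: 10111 XOR 11001 = 01110
  pos 4: 11101 XOR 11001 = 00100
  pos 6: 10011 XOR 11001 = 01010
  pos 7: 10101 XOR 11001 = 01100
  pos 8: 11001 XOR 11001 = 00000
Remainder = 0000 (zero — the frame passes the CRC check).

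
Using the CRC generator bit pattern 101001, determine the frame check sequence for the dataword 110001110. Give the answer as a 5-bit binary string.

01110

Append 5 zeros: 11000111000000. Divide by 101001 (XOR where the leading bit is 1):
  pos 0: 110001 XOR 101001 = 011000
  pos 1: 110001 XOR 101001 = 011000
  pos 2: 110001 XOR 101001 = 011000
  pos 3: 110000 XOR 101001 = 011001
  pos 4: 110010 XOR 101001 = 011011
  pos 5: 110110 XOR 101001 = 011111
  pos 6: 111110 XOR 101001 = 010111
  pos 7: 101110 XOR 101001 = 000111
Remainder (last 5 bits) = 01110. This is the CRC / FCS.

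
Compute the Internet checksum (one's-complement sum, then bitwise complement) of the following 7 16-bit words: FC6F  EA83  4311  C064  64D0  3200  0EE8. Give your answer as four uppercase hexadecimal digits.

One's-complement addition (fold any carry out of bit 15 back into bit 0):
  0xFC6F + 0xEA83 = 0x1E6F2 → wrap carry → 0xE6F3
  0xE6F3 + 0x4311 = 0x12A04 → wrap carry → 0x2A05
  0x2A05 + 0xC064 = 0x0EA69
  0xEA69 + 0x64D0 = 0x14F39 → wrap carry → 0x4F3A
  0x4F3A + 0x3200 = 0x0813A
  0x813A + 0x0EE8 = 0x09022
One's-complement sum = 0x9022.
Checksum = ~0x9022 & 0xFFFF = 0x6FDD.

6FDD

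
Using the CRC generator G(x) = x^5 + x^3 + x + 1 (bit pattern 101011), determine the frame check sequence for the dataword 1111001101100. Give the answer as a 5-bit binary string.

00101

Append 5 zeros: 111100110110000000. Divide by 101011 (XOR where the leading bit is 1):
  pos 0: 111100 XOR 101011 = 010111
  pos 1: 101111 XOR 101011 = 000100
  pos 4: 100101 XOR 101011 = 001110
  pos 6: 111010 XOR 101011 = 010001
  pos 7: 100010 XOR 101011 = 001001
  pos 9: 100100 XOR 101011 = 001111
  pos 11: 111100 XOR 101011 = 010111
  pos 12: 101110 XOR 101011 = 000101
Remainder (last 5 bits) = 00101. This is the CRC / FCS.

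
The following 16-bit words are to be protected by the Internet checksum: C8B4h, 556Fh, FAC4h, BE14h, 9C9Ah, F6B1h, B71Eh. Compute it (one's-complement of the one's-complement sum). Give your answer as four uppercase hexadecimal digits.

One's-complement addition (fold any carry out of bit 15 back into bit 0):
  0xC8B4 + 0x556F = 0x11E23 → wrap carry → 0x1E24
  0x1E24 + 0xFAC4 = 0x118E8 → wrap carry → 0x18E9
  0x18E9 + 0xBE14 = 0x0D6FD
  0xD6FD + 0x9C9A = 0x17397 → wrap carry → 0x7398
  0x7398 + 0xF6B1 = 0x16A49 → wrap carry → 0x6A4A
  0x6A4A + 0xB71E = 0x12168 → wrap carry → 0x2169
One's-complement sum = 0x2169.
Checksum = ~0x2169 & 0xFFFF = 0xDE96.

DE96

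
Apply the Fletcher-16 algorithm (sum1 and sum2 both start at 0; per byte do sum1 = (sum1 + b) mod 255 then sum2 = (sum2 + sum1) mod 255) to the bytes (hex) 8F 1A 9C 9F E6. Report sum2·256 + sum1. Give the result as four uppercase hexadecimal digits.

Running sums (mod 255):
  after byte 0 (8F): sum1=143, sum2=143
  after byte 1 (1A): sum1=169, sum2=57
  after byte 2 (9C): sum1=70, sum2=127
  after byte 3 (9F): sum1=229, sum2=101
  after byte 4 (E6): sum1=204, sum2=50
Checksum = sum2·256 + sum1 = 50·256 + 204 = 13004 = 0x32CC.

32CC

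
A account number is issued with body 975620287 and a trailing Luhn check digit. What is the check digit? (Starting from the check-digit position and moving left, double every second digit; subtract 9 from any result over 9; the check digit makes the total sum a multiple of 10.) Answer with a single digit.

6

Partial digits right→left: 7 8 2 0 2 6 5 7 9
Double every second digit counting from the check-digit position (so the 1st, 3rd, 5th, ... of the partial from the right).
  doubled (with −9 where >9): 5 4 4 1 9 → sum 23
  kept as-is: 8 0 6 7 → sum 21
Total = 23 + 21 = 44.
Check digit = (10 − (44 mod 10)) mod 10 = 6.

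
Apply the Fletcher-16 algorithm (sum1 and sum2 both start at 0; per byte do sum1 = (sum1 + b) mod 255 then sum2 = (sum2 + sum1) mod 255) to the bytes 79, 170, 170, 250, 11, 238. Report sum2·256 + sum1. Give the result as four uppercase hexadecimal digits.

Running sums (mod 255):
  after byte 0 (79): sum1=79, sum2=79
  after byte 1 (170): sum1=249, sum2=73
  after byte 2 (170): sum1=164, sum2=237
  after byte 3 (250): sum1=159, sum2=141
  after byte 4 (11): sum1=170, sum2=56
  after byte 5 (238): sum1=153, sum2=209
Checksum = sum2·256 + sum1 = 209·256 + 153 = 53657 = 0xD199.

D199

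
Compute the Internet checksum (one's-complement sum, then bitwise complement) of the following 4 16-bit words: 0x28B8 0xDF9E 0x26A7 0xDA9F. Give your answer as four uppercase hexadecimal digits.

F661

One's-complement addition (fold any carry out of bit 15 back into bit 0):
  0x28B8 + 0xDF9E = 0x10856 → wrap carry → 0x0857
  0x0857 + 0x26A7 = 0x02EFE
  0x2EFE + 0xDA9F = 0x1099D → wrap carry → 0x099E
One's-complement sum = 0x099E.
Checksum = ~0x099E & 0xFFFF = 0xF661.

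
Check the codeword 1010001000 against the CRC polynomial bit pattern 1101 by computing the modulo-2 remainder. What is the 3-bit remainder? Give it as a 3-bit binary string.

000

Modulo-2 division of 1010001000 by 1101:
  pos 0: 1010 XOR 1101 = 0111
  pos 1: 1110 XOR 1101 = 0011
  pos 3: 1101 XOR 1101 = 0000
Remainder = 000 (zero — the frame passes the CRC check).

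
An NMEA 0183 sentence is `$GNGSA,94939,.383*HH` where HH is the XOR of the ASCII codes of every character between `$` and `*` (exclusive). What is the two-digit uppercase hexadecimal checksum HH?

74

XOR the ASCII codes of the payload characters:
  'G' = 0x47 → acc = 0x47
  'N' = 0x4E → acc = 0x09
  'G' = 0x47 → acc = 0x4E
  'S' = 0x53 → acc = 0x1D
  'A' = 0x41 → acc = 0x5C
  ',' = 0x2C → acc = 0x70
  '9' = 0x39 → acc = 0x49
  '4' = 0x34 → acc = 0x7D
  '9' = 0x39 → acc = 0x44
  '3' = 0x33 → acc = 0x77
  '9' = 0x39 → acc = 0x4E
  ',' = 0x2C → acc = 0x62
  '.' = 0x2E → acc = 0x4C
  '3' = 0x33 → acc = 0x7F
  '8' = 0x38 → acc = 0x47
  '3' = 0x33 → acc = 0x74
Checksum = 0x74.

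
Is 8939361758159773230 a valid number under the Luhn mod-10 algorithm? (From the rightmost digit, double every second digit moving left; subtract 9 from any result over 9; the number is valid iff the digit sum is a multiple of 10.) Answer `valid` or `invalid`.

valid

From the right, keep odd positions and double even positions (subtract 9 from any doubled value over 9):
  doubled (positions 2,4,...): 6 6 5 1 7 5 3 9 9 → sum 51
  kept (positions 1,3,...): 0 2 7 9 1 5 1 3 3 8 → sum 39
Total = 90.
90 mod 10 = 0, so the number is valid.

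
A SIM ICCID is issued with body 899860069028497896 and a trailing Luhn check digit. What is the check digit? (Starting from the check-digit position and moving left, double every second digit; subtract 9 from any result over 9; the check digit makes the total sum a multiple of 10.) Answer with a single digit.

Partial digits right→left: 6 9 8 7 9 4 8 2 0 9 6 0 0 6 8 9 9 8
Double every second digit counting from the check-digit position (so the 1st, 3rd, 5th, ... of the partial from the right).
  doubled (with −9 where >9): 3 7 9 7 0 3 0 7 9 → sum 45
  kept as-is: 9 7 4 2 9 0 6 9 8 → sum 54
Total = 45 + 54 = 99.
Check digit = (10 − (99 mod 10)) mod 10 = 1.

1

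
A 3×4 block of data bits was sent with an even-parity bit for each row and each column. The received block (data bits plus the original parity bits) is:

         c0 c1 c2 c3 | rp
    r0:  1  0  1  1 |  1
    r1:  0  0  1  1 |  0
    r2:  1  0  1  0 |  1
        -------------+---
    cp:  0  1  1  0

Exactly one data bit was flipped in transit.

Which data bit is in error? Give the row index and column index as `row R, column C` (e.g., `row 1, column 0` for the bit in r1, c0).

Recompute each row's even parity and compare to rp:
  r0: data parity 1, sent rp 1 → ok
  r1: data parity 0, sent rp 0 → ok
  r2: data parity 0, sent rp 1 → mismatch
Recompute each column's even parity and compare to cp:
  c0: data parity 0, sent cp 0 → ok
  c1: data parity 0, sent cp 1 → mismatch
  c2: data parity 1, sent cp 1 → ok
  c3: data parity 0, sent cp 0 → ok
Exactly one row (r2) and one column (c1) fail → the flipped bit is at their intersection.

row 2, column 1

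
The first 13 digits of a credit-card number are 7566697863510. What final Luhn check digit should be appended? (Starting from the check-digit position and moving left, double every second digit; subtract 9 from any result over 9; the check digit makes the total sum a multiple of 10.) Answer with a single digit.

Partial digits right→left: 0 1 5 3 6 8 7 9 6 6 6 5 7
Double every second digit counting from the check-digit position (so the 1st, 3rd, 5th, ... of the partial from the right).
  doubled (with −9 where >9): 0 1 3 5 3 3 5 → sum 20
  kept as-is: 1 3 8 9 6 5 → sum 32
Total = 20 + 32 = 52.
Check digit = (10 − (52 mod 10)) mod 10 = 8.

8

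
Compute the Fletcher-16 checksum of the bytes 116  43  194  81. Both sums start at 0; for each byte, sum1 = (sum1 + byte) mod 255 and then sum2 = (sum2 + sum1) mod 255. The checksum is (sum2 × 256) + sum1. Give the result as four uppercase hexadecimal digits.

Running sums (mod 255):
  after byte 0 (116): sum1=116, sum2=116
  after byte 1 (43): sum1=159, sum2=20
  after byte 2 (194): sum1=98, sum2=118
  after byte 3 (81): sum1=179, sum2=42
Checksum = sum2·256 + sum1 = 42·256 + 179 = 10931 = 0x2AB3.

2AB3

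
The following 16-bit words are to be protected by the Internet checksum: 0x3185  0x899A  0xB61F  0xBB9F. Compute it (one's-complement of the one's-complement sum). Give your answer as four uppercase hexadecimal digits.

D320

One's-complement addition (fold any carry out of bit 15 back into bit 0):
  0x3185 + 0x899A = 0x0BB1F
  0xBB1F + 0xB61F = 0x1713E → wrap carry → 0x713F
  0x713F + 0xBB9F = 0x12CDE → wrap carry → 0x2CDF
One's-complement sum = 0x2CDF.
Checksum = ~0x2CDF & 0xFFFF = 0xD320.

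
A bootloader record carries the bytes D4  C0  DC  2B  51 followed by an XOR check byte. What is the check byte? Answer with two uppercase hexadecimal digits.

B2

XOR the bytes together:
  start with 0xD4
  0xD4 ⊕ 0xC0 = 0x14
  0x14 ⊕ 0xDC = 0xC8
  0xC8 ⊕ 0x2B = 0xE3
  0xE3 ⊕ 0x51 = 0xB2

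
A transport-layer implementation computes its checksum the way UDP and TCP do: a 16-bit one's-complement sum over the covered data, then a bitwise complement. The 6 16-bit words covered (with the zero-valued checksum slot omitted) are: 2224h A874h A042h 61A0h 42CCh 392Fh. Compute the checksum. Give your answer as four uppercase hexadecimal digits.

B788

One's-complement addition (fold any carry out of bit 15 back into bit 0):
  0x2224 + 0xA874 = 0x0CA98
  0xCA98 + 0xA042 = 0x16ADA → wrap carry → 0x6ADB
  0x6ADB + 0x61A0 = 0x0CC7B
  0xCC7B + 0x42CC = 0x10F47 → wrap carry → 0x0F48
  0x0F48 + 0x392F = 0x04877
One's-complement sum = 0x4877.
Checksum = ~0x4877 & 0xFFFF = 0xB788.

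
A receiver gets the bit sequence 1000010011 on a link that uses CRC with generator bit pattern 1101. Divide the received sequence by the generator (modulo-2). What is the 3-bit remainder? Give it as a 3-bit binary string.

000

Modulo-2 division of 1000010011 by 1101:
  pos 0: 1000 XOR 1101 = 0101
  pos 1: 1010 XOR 1101 = 0111
  pos 2: 1111 XOR 1101 = 0010
  pos 4: 1000 XOR 1101 = 0101
  pos 5: 1011 XOR 1101 = 0110
  pos 6: 1101 XOR 1101 = 0000
Remainder = 000 (zero — the frame passes the CRC check).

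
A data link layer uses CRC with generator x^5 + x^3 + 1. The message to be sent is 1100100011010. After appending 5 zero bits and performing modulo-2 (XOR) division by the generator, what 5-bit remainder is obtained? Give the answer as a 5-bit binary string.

10100

Append 5 zeros: 110010001101000000. Divide by 101001 (XOR where the leading bit is 1):
  pos 0: 110010 XOR 101001 = 011011
  pos 1: 110110 XOR 101001 = 011111
  pos 2: 111110 XOR 101001 = 010111
  pos 3: 101111 XOR 101001 = 000110
  pos 6: 110101 XOR 101001 = 011100
  pos 7: 111000 XOR 101001 = 010001
  pos 8: 100010 XOR 101001 = 001011
  pos 10: 101100 XOR 101001 = 000101
Remainder (last 5 bits) = 10100. This is the CRC / FCS.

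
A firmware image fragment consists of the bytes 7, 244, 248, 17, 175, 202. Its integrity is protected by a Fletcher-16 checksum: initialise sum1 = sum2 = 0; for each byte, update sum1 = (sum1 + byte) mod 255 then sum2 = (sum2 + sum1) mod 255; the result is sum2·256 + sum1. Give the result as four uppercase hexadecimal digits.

3480

Running sums (mod 255):
  after byte 0 (7): sum1=7, sum2=7
  after byte 1 (244): sum1=251, sum2=3
  after byte 2 (248): sum1=244, sum2=247
  after byte 3 (17): sum1=6, sum2=253
  after byte 4 (175): sum1=181, sum2=179
  after byte 5 (202): sum1=128, sum2=52
Checksum = sum2·256 + sum1 = 52·256 + 128 = 13440 = 0x3480.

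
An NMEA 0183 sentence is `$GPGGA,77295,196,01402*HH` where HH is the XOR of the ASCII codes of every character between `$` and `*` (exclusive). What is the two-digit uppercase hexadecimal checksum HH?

XOR the ASCII codes of the payload characters:
  'G' = 0x47 → acc = 0x47
  'P' = 0x50 → acc = 0x17
  'G' = 0x47 → acc = 0x50
  'G' = 0x47 → acc = 0x17
  'A' = 0x41 → acc = 0x56
  ',' = 0x2C → acc = 0x7A
  '7' = 0x37 → acc = 0x4D
  '7' = 0x37 → acc = 0x7A
  '2' = 0x32 → acc = 0x48
  '9' = 0x39 → acc = 0x71
  '5' = 0x35 → acc = 0x44
  ',' = 0x2C → acc = 0x68
  '1' = 0x31 → acc = 0x59
  '9' = 0x39 → acc = 0x60
  '6' = 0x36 → acc = 0x56
  ',' = 0x2C → acc = 0x7A
  '0' = 0x30 → acc = 0x4A
  '1' = 0x31 → acc = 0x7B
  '4' = 0x34 → acc = 0x4F
  '0' = 0x30 → acc = 0x7F
  '2' = 0x32 → acc = 0x4D
Checksum = 0x4D.

4D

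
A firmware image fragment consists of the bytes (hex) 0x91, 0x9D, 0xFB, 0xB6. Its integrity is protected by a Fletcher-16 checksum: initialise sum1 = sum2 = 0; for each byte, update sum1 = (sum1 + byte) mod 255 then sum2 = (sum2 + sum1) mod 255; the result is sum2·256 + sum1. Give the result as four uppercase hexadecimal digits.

Running sums (mod 255):
  after byte 0 (0x91): sum1=145, sum2=145
  after byte 1 (0x9D): sum1=47, sum2=192
  after byte 2 (0xFB): sum1=43, sum2=235
  after byte 3 (0xB6): sum1=225, sum2=205
Checksum = sum2·256 + sum1 = 205·256 + 225 = 52705 = 0xCDE1.

CDE1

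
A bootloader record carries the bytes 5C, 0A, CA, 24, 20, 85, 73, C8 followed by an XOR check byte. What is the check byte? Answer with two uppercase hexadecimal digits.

A6

XOR the bytes together:
  start with 0x5C
  0x5C ⊕ 0x0A = 0x56
  0x56 ⊕ 0xCA = 0x9C
  0x9C ⊕ 0x24 = 0xB8
  0xB8 ⊕ 0x20 = 0x98
  0x98 ⊕ 0x85 = 0x1D
  0x1D ⊕ 0x73 = 0x6E
  0x6E ⊕ 0xC8 = 0xA6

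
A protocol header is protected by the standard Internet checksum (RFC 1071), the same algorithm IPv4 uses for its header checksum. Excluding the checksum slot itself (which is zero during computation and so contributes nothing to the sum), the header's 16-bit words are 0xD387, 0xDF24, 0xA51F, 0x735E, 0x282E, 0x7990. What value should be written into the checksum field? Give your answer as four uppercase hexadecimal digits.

9316

One's-complement addition (fold any carry out of bit 15 back into bit 0):
  0xD387 + 0xDF24 = 0x1B2AB → wrap carry → 0xB2AC
  0xB2AC + 0xA51F = 0x157CB → wrap carry → 0x57CC
  0x57CC + 0x735E = 0x0CB2A
  0xCB2A + 0x282E = 0x0F358
  0xF358 + 0x7990 = 0x16CE8 → wrap carry → 0x6CE9
One's-complement sum = 0x6CE9.
Checksum = ~0x6CE9 & 0xFFFF = 0x9316.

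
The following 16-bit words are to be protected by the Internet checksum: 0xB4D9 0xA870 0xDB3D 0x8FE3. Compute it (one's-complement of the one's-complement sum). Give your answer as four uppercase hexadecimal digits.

One's-complement addition (fold any carry out of bit 15 back into bit 0):
  0xB4D9 + 0xA870 = 0x15D49 → wrap carry → 0x5D4A
  0x5D4A + 0xDB3D = 0x13887 → wrap carry → 0x3888
  0x3888 + 0x8FE3 = 0x0C86B
One's-complement sum = 0xC86B.
Checksum = ~0xC86B & 0xFFFF = 0x3794.

3794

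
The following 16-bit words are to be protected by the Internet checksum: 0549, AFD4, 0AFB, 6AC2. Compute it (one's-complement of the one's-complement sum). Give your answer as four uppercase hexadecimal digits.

One's-complement addition (fold any carry out of bit 15 back into bit 0):
  0x0549 + 0xAFD4 = 0x0B51D
  0xB51D + 0x0AFB = 0x0C018
  0xC018 + 0x6AC2 = 0x12ADA → wrap carry → 0x2ADB
One's-complement sum = 0x2ADB.
Checksum = ~0x2ADB & 0xFFFF = 0xD524.

D524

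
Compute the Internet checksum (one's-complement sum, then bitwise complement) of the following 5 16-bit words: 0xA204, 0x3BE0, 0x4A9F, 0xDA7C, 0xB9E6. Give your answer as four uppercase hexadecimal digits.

One's-complement addition (fold any carry out of bit 15 back into bit 0):
  0xA204 + 0x3BE0 = 0x0DDE4
  0xDDE4 + 0x4A9F = 0x12883 → wrap carry → 0x2884
  0x2884 + 0xDA7C = 0x10300 → wrap carry → 0x0301
  0x0301 + 0xB9E6 = 0x0BCE7
One's-complement sum = 0xBCE7.
Checksum = ~0xBCE7 & 0xFFFF = 0x4318.

4318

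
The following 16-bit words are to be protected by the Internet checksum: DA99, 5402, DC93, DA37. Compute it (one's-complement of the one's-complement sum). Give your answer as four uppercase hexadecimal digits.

1A98

One's-complement addition (fold any carry out of bit 15 back into bit 0):
  0xDA99 + 0x5402 = 0x12E9B → wrap carry → 0x2E9C
  0x2E9C + 0xDC93 = 0x10B2F → wrap carry → 0x0B30
  0x0B30 + 0xDA37 = 0x0E567
One's-complement sum = 0xE567.
Checksum = ~0xE567 & 0xFFFF = 0x1A98.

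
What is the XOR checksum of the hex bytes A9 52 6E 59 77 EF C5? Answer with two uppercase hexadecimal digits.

91

XOR the bytes together:
  start with 0xA9
  0xA9 ⊕ 0x52 = 0xFB
  0xFB ⊕ 0x6E = 0x95
  0x95 ⊕ 0x59 = 0xCC
  0xCC ⊕ 0x77 = 0xBB
  0xBB ⊕ 0xEF = 0x54
  0x54 ⊕ 0xC5 = 0x91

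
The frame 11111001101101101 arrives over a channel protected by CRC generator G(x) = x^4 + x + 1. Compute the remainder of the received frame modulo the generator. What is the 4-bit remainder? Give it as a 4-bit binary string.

0000

Modulo-2 division of 11111001101101101 by 10011:
  pos 0: 11111 XOR 10011 = 01100
  pos 1: 11000 XOR 10011 = 01011
  pos 2: 10110 XOR 10011 = 00101
  pos 4: 10111 XOR 10011 = 00100
  pos 6: 10001 XOR 10011 = 00010
  pos 9: 10101 XOR 10011 = 00110
  pos 11: 11010 XOR 10011 = 01001
  pos 12: 10011 XOR 10011 = 00000
Remainder = 0000 (zero — the frame passes the CRC check).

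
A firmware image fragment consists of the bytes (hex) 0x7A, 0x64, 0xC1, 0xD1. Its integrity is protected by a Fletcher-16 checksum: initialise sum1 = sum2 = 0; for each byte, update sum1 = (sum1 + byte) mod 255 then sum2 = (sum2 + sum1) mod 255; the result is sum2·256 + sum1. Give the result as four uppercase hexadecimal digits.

6C72

Running sums (mod 255):
  after byte 0 (0x7A): sum1=122, sum2=122
  after byte 1 (0x64): sum1=222, sum2=89
  after byte 2 (0xC1): sum1=160, sum2=249
  after byte 3 (0xD1): sum1=114, sum2=108
Checksum = sum2·256 + sum1 = 108·256 + 114 = 27762 = 0x6C72.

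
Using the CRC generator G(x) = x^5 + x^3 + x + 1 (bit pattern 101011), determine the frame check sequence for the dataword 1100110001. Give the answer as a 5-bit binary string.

01110

Append 5 zeros: 110011000100000. Divide by 101011 (XOR where the leading bit is 1):
  pos 0: 110011 XOR 101011 = 011000
  pos 1: 110000 XOR 101011 = 011011
  pos 2: 110110 XOR 101011 = 011101
  pos 3: 111010 XOR 101011 = 010001
  pos 4: 100011 XOR 101011 = 001000
  pos 6: 100000 XOR 101011 = 001011
  pos 8: 101100 XOR 101011 = 000111
Remainder (last 5 bits) = 01110. This is the CRC / FCS.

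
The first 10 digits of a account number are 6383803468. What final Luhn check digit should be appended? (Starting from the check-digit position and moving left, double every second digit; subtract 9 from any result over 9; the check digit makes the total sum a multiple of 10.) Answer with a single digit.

2

Partial digits right→left: 8 6 4 3 0 8 3 8 3 6
Double every second digit counting from the check-digit position (so the 1st, 3rd, 5th, ... of the partial from the right).
  doubled (with −9 where >9): 7 8 0 6 6 → sum 27
  kept as-is: 6 3 8 8 6 → sum 31
Total = 27 + 31 = 58.
Check digit = (10 − (58 mod 10)) mod 10 = 2.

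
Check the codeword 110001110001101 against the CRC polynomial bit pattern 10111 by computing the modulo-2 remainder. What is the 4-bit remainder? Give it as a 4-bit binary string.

0000

Modulo-2 division of 110001110001101 by 10111:
  pos 0: 11000 XOR 10111 = 01111
  pos 1: 11111 XOR 10111 = 01000
  pos 2: 10001 XOR 10111 = 00110
  pos 4: 11010 XOR 10111 = 01101
  pos 5: 11010 XOR 10111 = 01101
  pos 6: 11010 XOR 10111 = 01101
  pos 7: 11011 XOR 10111 = 01100
  pos 8: 11001 XOR 10111 = 01110
  pos 9: 11100 XOR 10111 = 01011
  pos 10: 10111 XOR 10111 = 00000
Remainder = 0000 (zero — the frame passes the CRC check).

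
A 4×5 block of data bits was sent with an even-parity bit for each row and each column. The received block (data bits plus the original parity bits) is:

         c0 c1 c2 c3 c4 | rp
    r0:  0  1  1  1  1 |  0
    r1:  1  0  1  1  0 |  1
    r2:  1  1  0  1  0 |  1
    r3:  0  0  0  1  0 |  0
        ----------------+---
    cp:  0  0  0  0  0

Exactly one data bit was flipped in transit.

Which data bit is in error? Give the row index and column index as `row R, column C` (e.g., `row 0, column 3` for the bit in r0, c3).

Recompute each row's even parity and compare to rp:
  r0: data parity 0, sent rp 0 → ok
  r1: data parity 1, sent rp 1 → ok
  r2: data parity 1, sent rp 1 → ok
  r3: data parity 1, sent rp 0 → mismatch
Recompute each column's even parity and compare to cp:
  c0: data parity 0, sent cp 0 → ok
  c1: data parity 0, sent cp 0 → ok
  c2: data parity 0, sent cp 0 → ok
  c3: data parity 0, sent cp 0 → ok
  c4: data parity 1, sent cp 0 → mismatch
Exactly one row (r3) and one column (c4) fail → the flipped bit is at their intersection.

row 3, column 4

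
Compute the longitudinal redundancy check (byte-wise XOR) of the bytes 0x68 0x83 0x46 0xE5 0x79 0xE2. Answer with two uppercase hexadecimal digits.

D3

XOR the bytes together:
  start with 0x68
  0x68 ⊕ 0x83 = 0xEB
  0xEB ⊕ 0x46 = 0xAD
  0xAD ⊕ 0xE5 = 0x48
  0x48 ⊕ 0x79 = 0x31
  0x31 ⊕ 0xE2 = 0xD3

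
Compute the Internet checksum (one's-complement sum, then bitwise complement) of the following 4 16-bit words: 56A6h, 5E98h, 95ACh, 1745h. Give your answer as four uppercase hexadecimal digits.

9DCF

One's-complement addition (fold any carry out of bit 15 back into bit 0):
  0x56A6 + 0x5E98 = 0x0B53E
  0xB53E + 0x95AC = 0x14AEA → wrap carry → 0x4AEB
  0x4AEB + 0x1745 = 0x06230
One's-complement sum = 0x6230.
Checksum = ~0x6230 & 0xFFFF = 0x9DCF.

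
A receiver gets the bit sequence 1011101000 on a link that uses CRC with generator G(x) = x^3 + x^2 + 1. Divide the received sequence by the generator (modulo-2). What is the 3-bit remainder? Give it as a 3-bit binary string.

101

Modulo-2 division of 1011101000 by 1101:
  pos 0: 1011 XOR 1101 = 0110
  pos 1: 1101 XOR 1101 = 0000
  pos 6: 1000 XOR 1101 = 0101
Remainder = 101 (nonzero — an error is detected).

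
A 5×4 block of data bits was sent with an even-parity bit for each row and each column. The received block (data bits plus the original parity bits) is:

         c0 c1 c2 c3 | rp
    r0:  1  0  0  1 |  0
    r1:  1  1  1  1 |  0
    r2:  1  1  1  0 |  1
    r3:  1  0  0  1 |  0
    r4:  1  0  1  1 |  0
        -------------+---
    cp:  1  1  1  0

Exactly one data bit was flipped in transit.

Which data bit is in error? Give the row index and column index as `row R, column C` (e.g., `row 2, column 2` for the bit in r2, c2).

row 4, column 1

Recompute each row's even parity and compare to rp:
  r0: data parity 0, sent rp 0 → ok
  r1: data parity 0, sent rp 0 → ok
  r2: data parity 1, sent rp 1 → ok
  r3: data parity 0, sent rp 0 → ok
  r4: data parity 1, sent rp 0 → mismatch
Recompute each column's even parity and compare to cp:
  c0: data parity 1, sent cp 1 → ok
  c1: data parity 0, sent cp 1 → mismatch
  c2: data parity 1, sent cp 1 → ok
  c3: data parity 0, sent cp 0 → ok
Exactly one row (r4) and one column (c1) fail → the flipped bit is at their intersection.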